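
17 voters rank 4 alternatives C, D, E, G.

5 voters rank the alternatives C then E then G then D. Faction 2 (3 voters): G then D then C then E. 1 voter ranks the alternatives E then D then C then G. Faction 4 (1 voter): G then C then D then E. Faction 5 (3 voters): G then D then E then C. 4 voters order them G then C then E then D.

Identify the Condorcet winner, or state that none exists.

G

Pairwise majorities:
C vs D: C preferred on 5+1+4 = 10 ballots; C wins 10–7.
C vs E: C preferred on 5+3+1+4 = 13 ballots; C wins 13–4.
C vs G: C preferred on 5+1 = 6 ballots; G wins 11–6.
D vs E: 3+1+3 = 7 for D, 10 for E — E by 10–7.
D vs G: 1 to 16, G.
E vs G: E preferred on 5+1 = 6 ballots; G wins 11–6.
Only G has no losses; G is the Condorcet winner.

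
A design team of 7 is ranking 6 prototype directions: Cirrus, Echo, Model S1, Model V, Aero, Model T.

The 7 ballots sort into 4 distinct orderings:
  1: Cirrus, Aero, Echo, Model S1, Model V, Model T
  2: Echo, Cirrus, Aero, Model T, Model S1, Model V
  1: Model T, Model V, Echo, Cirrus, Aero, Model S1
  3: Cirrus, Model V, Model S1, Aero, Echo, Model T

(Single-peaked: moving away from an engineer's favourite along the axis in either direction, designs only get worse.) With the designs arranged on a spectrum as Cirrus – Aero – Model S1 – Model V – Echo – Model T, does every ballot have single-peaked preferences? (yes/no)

Axis positions: Cirrus=1, Aero=2, Model S1=3, Model V=4, Echo=5, Model T=6.
Cluster 1: ranking walks positions 1-2-5-3-4-6; Echo is ranked above Model S1 even though Model S1 lies between Echo and the peak Cirrus on the axis — preferences dip and rise again. Not single-peaked.
Cluster 2: ranking walks positions 5-1-2-6-3-4; Cirrus is ranked above Model V even though Model V lies between Cirrus and the peak Echo on the axis — preferences dip and rise again. Not single-peaked.
Cluster 3: ranking walks positions 6-4-5-1-2-3; Model V is ranked above Echo even though Echo lies between Model V and the peak Model T on the axis — preferences dip and rise again. Not single-peaked.
Cluster 4: ranking walks positions 1-4-3-2-5-6; Model V is ranked above Aero even though Aero lies between Model V and the peak Cirrus on the axis — preferences dip and rise again. Not single-peaked.
Cluster 1 violates single-peakedness, so the profile is not single-peaked on this axis.

no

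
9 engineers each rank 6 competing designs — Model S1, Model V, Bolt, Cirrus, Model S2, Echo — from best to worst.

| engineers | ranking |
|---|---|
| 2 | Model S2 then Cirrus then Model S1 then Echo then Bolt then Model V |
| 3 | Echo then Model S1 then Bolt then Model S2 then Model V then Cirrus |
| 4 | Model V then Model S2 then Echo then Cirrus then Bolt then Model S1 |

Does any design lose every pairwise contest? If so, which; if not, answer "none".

none

Pairwise majorities:
Model S1 vs Model V: Model S1 preferred on 2+3 = 5 ballots; Model S1 wins 5–4.
Model S1 vs Bolt: 5 to 4, Model S1.
Model S1 vs Cirrus: Cirrus, 6–3.
Model S1–Model S2: Model S2 6–3.
Model S1 vs Echo: Model S1 is ranked higher on 2 ballots, Echo on 7. Echo wins 7–2.
Model V vs Bolt: 4 to 5, Bolt.
Model V vs Cirrus: Model V preferred on 3+4 = 7 ballots; Model V wins 7–2.
Model V vs Model S2: Model S2 wins 5–4.
Model V vs Echo: Echo wins 5–4.
Bolt vs Cirrus: Cirrus, 6–3.
Bolt vs Model S2: Model S2, 6–3.
Bolt vs Echo: Bolt preferred on 0 ballots; Echo wins 9–0.
Cirrus vs Model S2: Cirrus is ranked higher on 0 ballots, Model S2 on 9. Model S2 wins 9–0.
Cirrus vs Echo: Echo, 7–2.
Model S2 vs Echo: Model S2 wins 6–3.
Each design has at least one pairwise win (Model S1 beats Model V; Model V beats Cirrus; Bolt beats Model V; Cirrus beats Model S1; Model S2 beats Model S1; Echo beats Model S1) — no Condorcet loser.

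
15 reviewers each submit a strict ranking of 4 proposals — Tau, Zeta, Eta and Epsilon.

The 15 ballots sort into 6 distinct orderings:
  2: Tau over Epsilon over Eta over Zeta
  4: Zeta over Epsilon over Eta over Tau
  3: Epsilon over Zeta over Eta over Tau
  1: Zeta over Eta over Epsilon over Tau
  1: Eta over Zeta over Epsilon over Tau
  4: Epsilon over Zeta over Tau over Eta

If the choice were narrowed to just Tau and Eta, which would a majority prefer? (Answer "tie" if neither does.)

Ballots ranking Tau above Eta: 2 + 4 = 6.
Ballots ranking Eta above Tau: 15 − 6 = 9.
Eta wins the head-to-head 9–6.

Eta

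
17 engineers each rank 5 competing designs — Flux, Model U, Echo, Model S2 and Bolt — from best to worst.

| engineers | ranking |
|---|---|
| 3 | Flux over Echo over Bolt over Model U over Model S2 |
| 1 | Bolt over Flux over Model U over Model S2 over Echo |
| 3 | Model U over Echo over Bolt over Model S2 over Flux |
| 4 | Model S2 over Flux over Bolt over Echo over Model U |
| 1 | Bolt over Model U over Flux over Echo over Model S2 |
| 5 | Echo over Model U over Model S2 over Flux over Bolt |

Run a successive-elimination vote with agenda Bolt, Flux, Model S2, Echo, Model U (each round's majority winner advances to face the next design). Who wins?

Echo

Round 1: Bolt vs Flux — 5–12, Flux advances.
Round 2: Flux vs Model S2 — 5–12, Model S2 advances.
Round 3: Model S2 vs Echo — 5–12, Echo advances.
Round 4: Echo vs Model U — 12–5, Echo advances.
The agenda winner is Echo.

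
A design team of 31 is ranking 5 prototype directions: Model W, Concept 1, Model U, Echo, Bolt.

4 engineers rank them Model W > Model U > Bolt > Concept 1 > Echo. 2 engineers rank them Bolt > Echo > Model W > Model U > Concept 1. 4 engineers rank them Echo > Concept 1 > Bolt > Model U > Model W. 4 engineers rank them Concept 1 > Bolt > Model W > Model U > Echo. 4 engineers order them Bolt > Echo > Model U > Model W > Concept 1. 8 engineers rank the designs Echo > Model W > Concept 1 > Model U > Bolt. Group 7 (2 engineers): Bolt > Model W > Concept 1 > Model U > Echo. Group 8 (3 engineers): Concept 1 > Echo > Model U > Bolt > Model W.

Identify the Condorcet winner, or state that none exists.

Check each pair by majority over 31 ballots:
Model W vs Concept 1: Model W preferred on 4+2+4+8+2 = 20 ballots; Model W wins 20–11.
Model W vs Model U: Model W wins 20–11.
Model W vs Echo: Echo wins 21–10.
Model W vs Bolt: Bolt wins 19–12.
Concept 1–Model U: Concept 1 21–10.
Concept 1–Echo: Echo 18–13.
Concept 1 vs Bolt: Concept 1, 19–12.
Model U vs Echo: 10 to 21, Echo.
Model U–Bolt: Bolt 16–15.
Echo vs Bolt: 15 to 16, Bolt.
Each design drops at least one matchup (Model W loses to Echo; Concept 1 loses to Model W; Model U loses to Model W; Echo loses to Bolt; Bolt loses to Concept 1); the cycle Model W → Concept 1 → Bolt → Model W rules out a Condorcet winner.

none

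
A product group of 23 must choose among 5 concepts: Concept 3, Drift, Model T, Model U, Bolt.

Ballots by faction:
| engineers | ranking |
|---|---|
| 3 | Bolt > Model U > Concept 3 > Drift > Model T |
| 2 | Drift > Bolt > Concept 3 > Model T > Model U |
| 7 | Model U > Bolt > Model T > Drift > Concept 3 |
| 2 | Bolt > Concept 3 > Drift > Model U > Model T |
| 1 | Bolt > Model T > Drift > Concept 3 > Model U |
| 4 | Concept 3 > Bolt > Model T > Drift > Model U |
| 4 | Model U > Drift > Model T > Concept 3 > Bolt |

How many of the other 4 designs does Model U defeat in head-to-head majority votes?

3

Model U against each rival (23 engineers):
Model U vs Concept 3: Model U is ranked higher on 3+7+4 = 14 ballots, Concept 3 on 9. Model U wins 14–9.
Model U vs Drift: Model U, 14–9.
Model U vs Model T: Model U wins 16–7.
Model U vs Bolt: Model U is ranked higher on 7+4 = 11 ballots, Bolt on 12. Bolt wins 12–11.
Model U beats Concept 3, Drift, Model T; loses to Bolt — 3 pairwise wins.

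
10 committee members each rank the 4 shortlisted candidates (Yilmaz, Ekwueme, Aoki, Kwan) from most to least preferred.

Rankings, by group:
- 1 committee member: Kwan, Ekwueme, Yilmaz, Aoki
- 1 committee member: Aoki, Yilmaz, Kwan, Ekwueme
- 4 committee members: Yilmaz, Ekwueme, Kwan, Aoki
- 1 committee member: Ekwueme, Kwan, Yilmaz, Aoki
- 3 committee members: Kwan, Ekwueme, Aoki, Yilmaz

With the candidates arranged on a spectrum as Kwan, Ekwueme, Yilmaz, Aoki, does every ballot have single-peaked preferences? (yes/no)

Axis positions: Kwan=1, Ekwueme=2, Yilmaz=3, Aoki=4.
Group 1 (peak Kwan at position 1): ranking walks positions 1-2-3-4, expanding outward from the peak — single-peaked.
Group 2: ranking walks positions 4-3-1-2; Kwan is ranked above Ekwueme even though Ekwueme lies between Kwan and the peak Aoki on the axis — preferences dip and rise again. Not single-peaked.
Group 3 (peak Yilmaz at position 3): ranking walks positions 3-2-1-4, expanding outward from the peak — single-peaked.
Group 4 (peak Ekwueme at position 2): ranking walks positions 2-1-3-4, expanding outward from the peak — single-peaked.
Group 5: ranking walks positions 1-2-4-3; Aoki is ranked above Yilmaz even though Yilmaz lies between Aoki and the peak Kwan on the axis — preferences dip and rise again. Not single-peaked.
Group 2 violates single-peakedness, so the profile is not single-peaked on this axis.

no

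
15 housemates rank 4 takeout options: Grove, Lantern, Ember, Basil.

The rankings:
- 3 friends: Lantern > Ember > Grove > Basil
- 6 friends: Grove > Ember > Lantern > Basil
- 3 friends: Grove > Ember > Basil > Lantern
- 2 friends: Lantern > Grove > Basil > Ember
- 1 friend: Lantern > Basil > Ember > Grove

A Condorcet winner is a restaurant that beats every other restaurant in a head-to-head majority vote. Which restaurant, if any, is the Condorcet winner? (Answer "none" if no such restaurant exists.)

Pairwise majorities:
Grove vs Lantern: Grove is ranked higher on 6+3 = 9 ballots, Lantern on 6. Grove wins 9–6.
Grove vs Ember: Grove is ranked higher on 6+3+2 = 11 ballots, Ember on 4. Grove wins 11–4.
Grove vs Basil: Grove is ranked higher on 3+6+3+2 = 14 ballots, Basil on 1. Grove wins 14–1.
Lantern vs Ember: 6 to 9, Ember.
Lantern vs Basil: Lantern preferred on 3+6+2+1 = 12 ballots; Lantern wins 12–3.
Ember vs Basil: Ember is ranked higher on 3+6+3 = 12 ballots, Basil on 3. Ember wins 12–3.
Grove wins every pairwise contest, so Grove is the Condorcet winner.

Grove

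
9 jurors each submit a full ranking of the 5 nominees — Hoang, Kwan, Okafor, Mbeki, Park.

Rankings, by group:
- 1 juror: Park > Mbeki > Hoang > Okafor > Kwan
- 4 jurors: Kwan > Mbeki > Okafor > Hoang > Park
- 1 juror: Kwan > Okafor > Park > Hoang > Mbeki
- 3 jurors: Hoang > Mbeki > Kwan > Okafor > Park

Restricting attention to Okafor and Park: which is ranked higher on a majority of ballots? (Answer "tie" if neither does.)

Okafor

Ballots ranking Okafor above Park: 4 + 1 + 3 = 8.
Ballots ranking Park above Okafor: 9 − 8 = 1.
Okafor wins the head-to-head 8–1.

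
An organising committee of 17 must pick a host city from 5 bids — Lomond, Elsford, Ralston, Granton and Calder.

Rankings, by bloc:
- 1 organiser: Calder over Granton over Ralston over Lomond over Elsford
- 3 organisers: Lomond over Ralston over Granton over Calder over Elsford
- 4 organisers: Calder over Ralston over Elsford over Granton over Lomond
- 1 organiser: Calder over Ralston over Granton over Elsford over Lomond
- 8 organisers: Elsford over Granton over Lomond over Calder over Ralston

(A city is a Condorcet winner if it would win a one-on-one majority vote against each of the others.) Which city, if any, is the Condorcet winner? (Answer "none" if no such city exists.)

none

Pairwise majorities:
Lomond vs Elsford: 1+3 = 4 for Lomond, 13 for Elsford — Elsford by 13–4.
Lomond vs Ralston: 11 to 6, Lomond.
Lomond vs Granton: 3 for Lomond, 14 for Granton — Granton by 14–3.
Lomond vs Calder: 3+8 = 11 for Lomond, 6 for Calder — Lomond by 11–6.
Elsford vs Ralston: 8 for Elsford, 9 for Ralston — Ralston by 9–8.
Elsford vs Granton: Elsford is ranked higher on 4+8 = 12 ballots, Granton on 5. Elsford wins 12–5.
Elsford vs Calder: Elsford preferred on 8 ballots; Calder wins 9–8.
Ralston vs Granton: 3+4+1 = 8 for Ralston, 9 for Granton — Granton by 9–8.
Ralston vs Calder: Ralston preferred on 3 ballots; Calder wins 14–3.
Granton vs Calder: Granton is ranked higher on 3+8 = 11 ballots, Calder on 6. Granton wins 11–6.
Every city loses at least once (Lomond loses to Elsford; Elsford loses to Ralston; Ralston loses to Lomond; Granton loses to Elsford; Calder loses to Lomond). The majority relation contains the cycle Lomond beats Ralston beats Elsford beats Lomond, so there is no Condorcet winner.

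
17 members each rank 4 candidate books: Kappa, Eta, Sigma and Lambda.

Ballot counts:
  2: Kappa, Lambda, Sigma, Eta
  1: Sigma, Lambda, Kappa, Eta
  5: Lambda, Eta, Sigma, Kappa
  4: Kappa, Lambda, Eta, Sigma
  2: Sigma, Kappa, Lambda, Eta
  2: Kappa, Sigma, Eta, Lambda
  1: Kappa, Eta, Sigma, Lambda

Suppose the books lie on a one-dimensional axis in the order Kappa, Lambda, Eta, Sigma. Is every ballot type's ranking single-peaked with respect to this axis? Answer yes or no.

no

Axis positions: Kappa=1, Lambda=2, Eta=3, Sigma=4.
Ballot type 1: ranking walks positions 1-2-4-3; Sigma is ranked above Eta even though Eta lies between Sigma and the peak Kappa on the axis — preferences dip and rise again. Not single-peaked.
Ballot type 2: ranking walks positions 4-2-1-3; Lambda is ranked above Eta even though Eta lies between Lambda and the peak Sigma on the axis — preferences dip and rise again. Not single-peaked.
Ballot type 3 (peak Lambda at position 2): ranking walks positions 2-3-4-1, expanding outward from the peak — single-peaked.
Ballot type 4 (peak Kappa at position 1): ranking walks positions 1-2-3-4, expanding outward from the peak — single-peaked.
Ballot type 5: ranking walks positions 4-1-2-3; Kappa is ranked above Eta even though Eta lies between Kappa and the peak Sigma on the axis — preferences dip and rise again. Not single-peaked.
Ballot type 6: ranking walks positions 1-4-3-2; Sigma is ranked above Lambda even though Lambda lies between Sigma and the peak Kappa on the axis — preferences dip and rise again. Not single-peaked.
Ballot type 7: ranking walks positions 1-3-4-2; Eta is ranked above Lambda even though Lambda lies between Eta and the peak Kappa on the axis — preferences dip and rise again. Not single-peaked.
Ballot type 1 violates single-peakedness, so the profile is not single-peaked on this axis.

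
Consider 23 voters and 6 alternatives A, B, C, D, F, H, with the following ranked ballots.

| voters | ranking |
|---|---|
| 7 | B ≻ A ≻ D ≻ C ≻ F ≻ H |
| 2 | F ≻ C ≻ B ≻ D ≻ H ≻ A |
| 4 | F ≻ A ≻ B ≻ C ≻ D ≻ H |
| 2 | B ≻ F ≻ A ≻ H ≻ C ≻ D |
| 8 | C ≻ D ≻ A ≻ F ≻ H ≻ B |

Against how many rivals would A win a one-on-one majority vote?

A against each rival (23 voters):
A vs B: A wins 12–11.
A vs C: A wins 13–10.
A–D: A 13–10.
A vs F: A is ranked higher on 7+8 = 15 ballots, F on 8. A wins 15–8.
A vs H: 7+4+2+8 = 21 for A, 2 for H — A by 21–2.
A beats B, C, D, F, H — 5 pairwise wins.

5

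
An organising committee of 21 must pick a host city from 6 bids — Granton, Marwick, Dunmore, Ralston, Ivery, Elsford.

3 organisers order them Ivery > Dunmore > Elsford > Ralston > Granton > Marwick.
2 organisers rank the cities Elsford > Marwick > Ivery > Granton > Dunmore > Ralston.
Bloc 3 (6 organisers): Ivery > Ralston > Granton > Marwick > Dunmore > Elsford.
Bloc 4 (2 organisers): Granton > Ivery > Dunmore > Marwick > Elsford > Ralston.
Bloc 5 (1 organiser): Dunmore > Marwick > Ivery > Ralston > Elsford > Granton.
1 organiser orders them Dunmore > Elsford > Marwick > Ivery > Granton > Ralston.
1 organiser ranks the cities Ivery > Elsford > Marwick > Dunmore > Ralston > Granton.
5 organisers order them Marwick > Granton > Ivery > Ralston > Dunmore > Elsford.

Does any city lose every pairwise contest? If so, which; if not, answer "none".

Elsford

Head-to-head results (21 organisers):
Granton vs Marwick: Granton, 11–10.
Granton vs Dunmore: Granton is ranked higher on 2+6+2+5 = 15 ballots, Dunmore on 6. Granton wins 15–6.
Granton vs Ralston: Granton preferred on 2+2+1+5 = 10 ballots; Ralston wins 11–10.
Granton vs Ivery: Granton preferred on 2+5 = 7 ballots; Ivery wins 14–7.
Granton vs Elsford: Granton wins 13–8.
Marwick vs Dunmore: Marwick preferred on 2+6+1+5 = 14 ballots; Marwick wins 14–7.
Marwick vs Ralston: 2+2+1+1+1+5 = 12 for Marwick, 9 for Ralston — Marwick by 12–9.
Marwick vs Ivery: Ivery, 12–9.
Marwick vs Elsford: Marwick, 14–7.
Dunmore vs Ralston: 10 to 11, Ralston.
Dunmore vs Ivery: Ivery wins 19–2.
Dunmore vs Elsford: Dunmore preferred on 3+6+2+1+1+5 = 18 ballots; Dunmore wins 18–3.
Ralston vs Ivery: Ralston is ranked higher on 0 ballots, Ivery on 21. Ivery wins 21–0.
Ralston–Elsford: Ralston 12–9.
Ivery vs Elsford: Ivery, 18–3.
Elsford is beaten in every head-to-head and is the Condorcet loser.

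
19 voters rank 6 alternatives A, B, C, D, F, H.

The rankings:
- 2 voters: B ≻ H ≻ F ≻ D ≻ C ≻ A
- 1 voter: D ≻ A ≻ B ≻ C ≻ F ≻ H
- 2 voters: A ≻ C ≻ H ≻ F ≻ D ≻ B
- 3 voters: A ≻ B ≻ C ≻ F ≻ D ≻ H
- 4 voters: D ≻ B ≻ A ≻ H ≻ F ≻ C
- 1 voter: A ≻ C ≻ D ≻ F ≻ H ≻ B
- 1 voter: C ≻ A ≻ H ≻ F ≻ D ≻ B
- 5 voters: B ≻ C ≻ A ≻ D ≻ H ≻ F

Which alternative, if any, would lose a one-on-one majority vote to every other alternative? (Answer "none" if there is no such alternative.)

Pairwise majorities:
A vs B: 1+2+3+1+1 = 8 for A, 11 for B — B by 11–8.
A vs C: A, 11–8.
A vs D: A preferred on 2+3+1+1+5 = 12 ballots; A wins 12–7.
A–F: A 17–2.
A vs H: A, 17–2.
B vs C: B is ranked higher on 2+1+3+4+5 = 15 ballots, C on 4. B wins 15–4.
B–D: B 10–9.
B vs F: B wins 15–4.
B vs H: B preferred on 2+1+3+4+5 = 15 ballots; B wins 15–4.
C vs D: C preferred on 2+3+1+1+5 = 12 ballots; C wins 12–7.
C vs F: C is ranked higher on 1+2+3+1+1+5 = 13 ballots, F on 6. C wins 13–6.
C vs H: C preferred on 1+2+3+1+1+5 = 13 ballots; C wins 13–6.
D vs F: D wins 11–8.
D vs H: D wins 14–5.
F vs H: 5 to 14, H.
F is beaten in every head-to-head and is the Condorcet loser.

F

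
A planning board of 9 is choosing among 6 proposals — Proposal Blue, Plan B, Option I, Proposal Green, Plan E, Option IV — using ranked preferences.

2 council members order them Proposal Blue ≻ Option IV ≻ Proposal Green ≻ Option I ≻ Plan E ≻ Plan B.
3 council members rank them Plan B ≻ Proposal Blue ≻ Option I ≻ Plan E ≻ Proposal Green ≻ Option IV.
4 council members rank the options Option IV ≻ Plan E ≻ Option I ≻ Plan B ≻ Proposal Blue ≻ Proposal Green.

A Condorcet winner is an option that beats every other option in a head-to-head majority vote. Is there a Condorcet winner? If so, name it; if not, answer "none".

Head-to-head results (9 council members):
Proposal Blue vs Plan B: 2 to 7, Plan B.
Proposal Blue vs Option I: Proposal Blue preferred on 2+3 = 5 ballots; Proposal Blue wins 5–4.
Proposal Blue vs Proposal Green: 9 to 0, Proposal Blue.
Proposal Blue–Plan E: Proposal Blue 5–4.
Proposal Blue vs Option IV: 5 to 4, Proposal Blue.
Plan B vs Option I: 3 for Plan B, 6 for Option I — Option I by 6–3.
Plan B vs Proposal Green: 3+4 = 7 for Plan B, 2 for Proposal Green — Plan B by 7–2.
Plan B vs Plan E: Plan B is ranked higher on 3 ballots, Plan E on 6. Plan E wins 6–3.
Plan B vs Option IV: Option IV, 6–3.
Option I vs Proposal Green: Option I, 7–2.
Option I vs Plan E: Option I is ranked higher on 2+3 = 5 ballots, Plan E on 4. Option I wins 5–4.
Option I vs Option IV: 3 to 6, Option IV.
Proposal Green vs Plan E: Plan E, 7–2.
Proposal Green vs Option IV: Option IV, 6–3.
Plan E vs Option IV: Option IV wins 6–3.
Every option loses at least once (Proposal Blue loses to Plan B; Plan B loses to Option I; Option I loses to Proposal Blue; Proposal Green loses to Proposal Blue; Plan E loses to Proposal Blue; Option IV loses to Proposal Blue). The majority relation contains the cycle Proposal Blue beats Option I beats Plan B beats Proposal Blue, so there is no Condorcet winner.

none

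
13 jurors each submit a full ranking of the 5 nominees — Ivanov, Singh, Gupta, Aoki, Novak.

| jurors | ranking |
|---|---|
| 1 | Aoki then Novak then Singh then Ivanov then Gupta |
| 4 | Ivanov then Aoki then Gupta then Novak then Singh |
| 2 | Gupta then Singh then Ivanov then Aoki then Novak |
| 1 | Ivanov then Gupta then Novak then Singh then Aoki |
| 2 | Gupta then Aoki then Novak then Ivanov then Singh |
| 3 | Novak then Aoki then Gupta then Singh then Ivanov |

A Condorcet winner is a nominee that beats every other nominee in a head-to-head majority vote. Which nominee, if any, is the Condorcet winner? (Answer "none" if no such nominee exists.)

Head-to-head results (13 jurors):
Ivanov vs Singh: Ivanov wins 7–6.
Ivanov vs Gupta: Gupta wins 7–6.
Ivanov vs Aoki: Ivanov preferred on 4+2+1 = 7 ballots; Ivanov wins 7–6.
Ivanov vs Novak: Ivanov preferred on 4+2+1 = 7 ballots; Ivanov wins 7–6.
Singh–Gupta: Gupta 12–1.
Singh–Aoki: Aoki 10–3.
Singh vs Novak: Singh preferred on 2 ballots; Novak wins 11–2.
Gupta vs Aoki: Gupta is ranked higher on 2+1+2 = 5 ballots, Aoki on 8. Aoki wins 8–5.
Gupta vs Novak: 4+2+1+2 = 9 for Gupta, 4 for Novak — Gupta by 9–4.
Aoki vs Novak: Aoki preferred on 1+4+2+2 = 9 ballots; Aoki wins 9–4.
Each nominee drops at least one matchup (Ivanov loses to Gupta; Singh loses to Ivanov; Gupta loses to Aoki; Aoki loses to Ivanov; Novak loses to Ivanov); the cycle Ivanov beats Aoki beats Gupta beats Ivanov rules out a Condorcet winner.

none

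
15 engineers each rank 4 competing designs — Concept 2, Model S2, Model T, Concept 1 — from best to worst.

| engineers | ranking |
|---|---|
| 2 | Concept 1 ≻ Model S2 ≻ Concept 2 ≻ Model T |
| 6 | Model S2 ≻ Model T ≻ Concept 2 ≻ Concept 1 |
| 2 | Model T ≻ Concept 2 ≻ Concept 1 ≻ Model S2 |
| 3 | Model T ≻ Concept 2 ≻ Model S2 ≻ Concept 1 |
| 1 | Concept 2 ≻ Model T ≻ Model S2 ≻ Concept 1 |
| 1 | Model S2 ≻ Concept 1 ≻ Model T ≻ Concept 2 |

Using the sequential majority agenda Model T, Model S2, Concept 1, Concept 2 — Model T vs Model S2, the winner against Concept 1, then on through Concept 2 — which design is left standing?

Round 1: Model T vs Model S2 — 6–9, Model S2 advances.
Round 2: Model S2 vs Concept 1 — 11–4, Model S2 advances.
Round 3: Model S2 vs Concept 2 — 9–6, Model S2 advances.
Model S2 survives the agenda.

Model S2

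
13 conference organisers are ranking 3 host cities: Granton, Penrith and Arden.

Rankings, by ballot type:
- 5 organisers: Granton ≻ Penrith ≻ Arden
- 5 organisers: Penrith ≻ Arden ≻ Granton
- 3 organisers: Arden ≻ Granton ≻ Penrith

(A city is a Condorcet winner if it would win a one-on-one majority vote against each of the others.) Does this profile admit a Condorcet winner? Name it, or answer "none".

Check each pair by majority over 13 ballots:
Granton–Penrith: Granton 8–5.
Granton vs Arden: Granton is ranked higher on 5 ballots, Arden on 8. Arden wins 8–5.
Penrith vs Arden: Penrith wins 10–3.
Each city drops at least one matchup (Granton loses to Arden; Penrith loses to Granton; Arden loses to Penrith); the cycle Granton → Penrith → Arden → Granton rules out a Condorcet winner.

none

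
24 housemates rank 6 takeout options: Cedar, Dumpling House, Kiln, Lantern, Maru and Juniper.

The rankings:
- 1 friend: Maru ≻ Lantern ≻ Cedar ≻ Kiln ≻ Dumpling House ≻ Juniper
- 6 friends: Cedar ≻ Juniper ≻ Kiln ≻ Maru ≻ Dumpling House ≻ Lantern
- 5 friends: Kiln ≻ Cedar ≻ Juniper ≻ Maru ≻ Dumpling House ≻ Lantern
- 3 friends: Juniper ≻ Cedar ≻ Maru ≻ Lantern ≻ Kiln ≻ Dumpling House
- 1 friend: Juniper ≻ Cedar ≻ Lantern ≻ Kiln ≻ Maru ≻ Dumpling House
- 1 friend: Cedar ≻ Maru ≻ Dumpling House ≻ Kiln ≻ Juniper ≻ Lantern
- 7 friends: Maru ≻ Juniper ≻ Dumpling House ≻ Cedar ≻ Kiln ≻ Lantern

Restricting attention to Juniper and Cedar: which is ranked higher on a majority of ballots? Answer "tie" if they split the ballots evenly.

Cedar

Ballots ranking Juniper above Cedar: 3 + 1 + 7 = 11.
Ballots ranking Cedar above Juniper: 24 − 11 = 13.
Cedar wins the head-to-head 13–11.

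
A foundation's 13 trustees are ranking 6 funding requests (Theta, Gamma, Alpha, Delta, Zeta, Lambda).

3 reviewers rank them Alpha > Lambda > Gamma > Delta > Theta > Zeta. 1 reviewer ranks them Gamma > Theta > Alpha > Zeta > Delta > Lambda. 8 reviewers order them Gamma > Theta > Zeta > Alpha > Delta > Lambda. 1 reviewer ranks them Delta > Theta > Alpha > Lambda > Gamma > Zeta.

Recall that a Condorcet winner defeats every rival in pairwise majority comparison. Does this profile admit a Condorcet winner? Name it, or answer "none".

Pairwise majorities:
Theta–Gamma: Gamma 12–1.
Theta vs Alpha: Theta, 10–3.
Theta vs Delta: Theta, 9–4.
Theta vs Zeta: Theta wins 13–0.
Theta–Lambda: Theta 10–3.
Gamma vs Alpha: Gamma wins 9–4.
Gamma–Delta: Gamma 12–1.
Gamma vs Zeta: Gamma, 13–0.
Gamma vs Lambda: Gamma, 9–4.
Alpha vs Delta: Alpha wins 12–1.
Alpha–Zeta: Zeta 8–5.
Alpha–Lambda: Alpha 13–0.
Delta–Zeta: Zeta 9–4.
Delta vs Lambda: Delta wins 10–3.
Zeta–Lambda: Zeta 9–4.
Gamma beats each of Theta, Alpha, Delta, Zeta, Lambda — Gamma is the Condorcet winner.

Gamma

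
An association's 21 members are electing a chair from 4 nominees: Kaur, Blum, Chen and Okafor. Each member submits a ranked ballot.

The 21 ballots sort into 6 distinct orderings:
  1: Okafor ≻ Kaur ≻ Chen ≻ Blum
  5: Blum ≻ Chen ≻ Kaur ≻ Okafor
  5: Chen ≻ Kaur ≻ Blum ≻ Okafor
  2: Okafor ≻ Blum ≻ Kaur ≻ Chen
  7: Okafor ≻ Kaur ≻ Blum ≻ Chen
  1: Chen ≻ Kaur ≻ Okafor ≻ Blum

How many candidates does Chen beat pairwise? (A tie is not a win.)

Chen against each rival (21 voters):
Chen vs Kaur: Chen preferred on 5+5+1 = 11 ballots; Chen wins 11–10.
Chen vs Blum: Chen is ranked higher on 1+5+1 = 7 ballots, Blum on 14. Blum wins 14–7.
Chen–Okafor: Chen 11–10.
Chen beats Kaur, Okafor; loses to Blum — 2 pairwise wins.

2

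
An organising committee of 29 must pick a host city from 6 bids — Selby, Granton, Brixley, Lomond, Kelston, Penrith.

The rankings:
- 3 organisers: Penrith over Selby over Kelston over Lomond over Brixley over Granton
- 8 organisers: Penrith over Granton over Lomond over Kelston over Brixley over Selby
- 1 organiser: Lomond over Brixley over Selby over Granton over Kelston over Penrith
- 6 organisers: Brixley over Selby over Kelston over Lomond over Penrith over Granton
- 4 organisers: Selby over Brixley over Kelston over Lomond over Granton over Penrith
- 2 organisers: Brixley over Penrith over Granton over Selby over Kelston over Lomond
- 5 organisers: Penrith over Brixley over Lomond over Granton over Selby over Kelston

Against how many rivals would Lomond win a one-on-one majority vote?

1

Lomond against each rival (29 organisers):
Lomond vs Selby: 8+1+5 = 14 for Lomond, 15 for Selby — Selby by 15–14.
Lomond vs Granton: Lomond, 19–10.
Lomond vs Brixley: Lomond is ranked higher on 3+8+1 = 12 ballots, Brixley on 17. Brixley wins 17–12.
Lomond vs Kelston: Kelston wins 15–14.
Lomond vs Penrith: Penrith, 18–11.
Lomond beats Granton; loses to Selby, Brixley, Kelston, Penrith — 1 pairwise win.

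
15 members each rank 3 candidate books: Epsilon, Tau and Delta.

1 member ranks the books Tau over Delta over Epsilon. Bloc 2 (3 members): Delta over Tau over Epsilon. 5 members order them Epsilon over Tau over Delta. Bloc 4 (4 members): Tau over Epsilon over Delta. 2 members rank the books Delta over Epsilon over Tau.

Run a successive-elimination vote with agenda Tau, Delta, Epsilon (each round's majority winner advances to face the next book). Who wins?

Tau

Round 1: Tau vs Delta — 10–5, Tau advances.
Round 2: Tau vs Epsilon — 8–7, Tau advances.
Tau survives the agenda.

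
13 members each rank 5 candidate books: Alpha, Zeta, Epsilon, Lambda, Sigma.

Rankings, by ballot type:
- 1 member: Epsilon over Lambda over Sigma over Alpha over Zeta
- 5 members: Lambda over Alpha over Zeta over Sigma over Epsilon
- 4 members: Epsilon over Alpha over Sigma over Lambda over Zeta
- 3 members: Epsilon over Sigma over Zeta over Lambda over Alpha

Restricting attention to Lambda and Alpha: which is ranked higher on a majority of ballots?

Lambda

Ballots ranking Lambda above Alpha: 1 + 5 + 3 = 9.
Ballots ranking Alpha above Lambda: 13 − 9 = 4.
Lambda wins the head-to-head 9–4.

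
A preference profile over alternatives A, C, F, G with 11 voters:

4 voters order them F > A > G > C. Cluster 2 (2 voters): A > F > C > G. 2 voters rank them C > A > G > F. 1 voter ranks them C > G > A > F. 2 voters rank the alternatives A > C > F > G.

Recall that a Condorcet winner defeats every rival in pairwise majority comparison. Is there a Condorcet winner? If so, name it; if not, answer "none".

Pairwise majorities:
A vs C: A wins 8–3.
A vs F: A wins 7–4.
A vs G: A wins 10–1.
C vs F: F, 6–5.
C vs G: C wins 7–4.
F–G: F 8–3.
Only A has no losses; A is the Condorcet winner.

A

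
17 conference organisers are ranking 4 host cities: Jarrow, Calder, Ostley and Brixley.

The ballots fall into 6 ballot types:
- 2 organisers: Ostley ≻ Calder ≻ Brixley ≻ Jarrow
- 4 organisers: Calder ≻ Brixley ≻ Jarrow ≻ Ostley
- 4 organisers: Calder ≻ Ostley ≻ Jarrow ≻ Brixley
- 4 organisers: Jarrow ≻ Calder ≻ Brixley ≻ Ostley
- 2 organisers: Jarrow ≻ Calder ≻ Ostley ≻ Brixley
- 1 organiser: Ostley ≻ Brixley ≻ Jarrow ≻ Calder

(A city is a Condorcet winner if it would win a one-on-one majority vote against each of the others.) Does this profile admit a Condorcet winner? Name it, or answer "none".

Calder

Pairwise majorities:
Jarrow vs Calder: Jarrow preferred on 4+2+1 = 7 ballots; Calder wins 10–7.
Jarrow vs Ostley: Jarrow is ranked higher on 4+4+2 = 10 ballots, Ostley on 7. Jarrow wins 10–7.
Jarrow vs Brixley: Jarrow is ranked higher on 4+4+2 = 10 ballots, Brixley on 7. Jarrow wins 10–7.
Calder vs Ostley: Calder preferred on 4+4+4+2 = 14 ballots; Calder wins 14–3.
Calder vs Brixley: 2+4+4+4+2 = 16 for Calder, 1 for Brixley — Calder by 16–1.
Ostley vs Brixley: Ostley is ranked higher on 2+4+2+1 = 9 ballots, Brixley on 8. Ostley wins 9–8.
Calder beats each of Jarrow, Ostley, Brixley — Calder is the Condorcet winner.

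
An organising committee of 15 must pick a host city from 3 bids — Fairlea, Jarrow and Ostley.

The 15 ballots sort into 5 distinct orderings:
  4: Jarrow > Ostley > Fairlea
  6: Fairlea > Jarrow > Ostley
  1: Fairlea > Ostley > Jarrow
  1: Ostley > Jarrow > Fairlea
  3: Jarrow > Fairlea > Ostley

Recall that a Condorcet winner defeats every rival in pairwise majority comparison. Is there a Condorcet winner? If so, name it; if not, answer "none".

Pairwise majorities:
Fairlea vs Jarrow: Fairlea preferred on 6+1 = 7 ballots; Jarrow wins 8–7.
Fairlea vs Ostley: 6+1+3 = 10 for Fairlea, 5 for Ostley — Fairlea by 10–5.
Jarrow vs Ostley: 4+6+3 = 13 for Jarrow, 2 for Ostley — Jarrow by 13–2.
Only Jarrow has no losses; Jarrow is the Condorcet winner.

Jarrow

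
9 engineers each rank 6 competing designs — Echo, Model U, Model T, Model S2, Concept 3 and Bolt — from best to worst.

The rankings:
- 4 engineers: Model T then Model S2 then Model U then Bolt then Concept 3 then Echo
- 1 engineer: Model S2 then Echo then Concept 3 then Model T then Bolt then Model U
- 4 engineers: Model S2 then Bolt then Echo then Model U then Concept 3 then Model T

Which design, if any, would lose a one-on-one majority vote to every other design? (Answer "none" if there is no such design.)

none

Pairwise majorities:
Echo–Model U: Echo 5–4.
Echo vs Model T: Echo preferred on 1+4 = 5 ballots; Echo wins 5–4.
Echo vs Model S2: Model S2, 9–0.
Echo vs Concept 3: Echo is ranked higher on 1+4 = 5 ballots, Concept 3 on 4. Echo wins 5–4.
Echo vs Bolt: 1 for Echo, 8 for Bolt — Bolt by 8–1.
Model U vs Model T: Model T wins 5–4.
Model U–Model S2: Model S2 9–0.
Model U vs Concept 3: Model U preferred on 4+4 = 8 ballots; Model U wins 8–1.
Model U–Bolt: Bolt 5–4.
Model T vs Model S2: 4 to 5, Model S2.
Model T–Concept 3: Concept 3 5–4.
Model T vs Bolt: Model T, 5–4.
Model S2 vs Concept 3: Model S2 wins 9–0.
Model S2–Bolt: Model S2 9–0.
Concept 3 vs Bolt: Bolt, 8–1.
Each design has at least one pairwise win (Echo beats Model U; Model U beats Concept 3; Model T beats Model U; Model S2 beats Echo; Concept 3 beats Model T; Bolt beats Echo) — no Condorcet loser.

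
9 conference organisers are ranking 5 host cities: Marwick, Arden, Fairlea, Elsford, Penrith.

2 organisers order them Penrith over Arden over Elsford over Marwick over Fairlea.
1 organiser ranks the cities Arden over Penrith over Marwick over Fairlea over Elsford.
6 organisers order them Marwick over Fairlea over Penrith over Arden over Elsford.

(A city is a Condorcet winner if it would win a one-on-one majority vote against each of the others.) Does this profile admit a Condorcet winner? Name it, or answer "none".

Head-to-head results (9 organisers):
Marwick–Arden: Marwick 6–3.
Marwick vs Fairlea: Marwick, 9–0.
Marwick vs Elsford: Marwick wins 7–2.
Marwick–Penrith: Marwick 6–3.
Arden vs Fairlea: Fairlea, 6–3.
Arden vs Elsford: Arden wins 9–0.
Arden vs Penrith: Penrith wins 8–1.
Fairlea vs Elsford: Fairlea wins 7–2.
Fairlea–Penrith: Fairlea 6–3.
Elsford vs Penrith: Penrith, 9–0.
Marwick wins every pairwise contest, so Marwick is the Condorcet winner.

Marwick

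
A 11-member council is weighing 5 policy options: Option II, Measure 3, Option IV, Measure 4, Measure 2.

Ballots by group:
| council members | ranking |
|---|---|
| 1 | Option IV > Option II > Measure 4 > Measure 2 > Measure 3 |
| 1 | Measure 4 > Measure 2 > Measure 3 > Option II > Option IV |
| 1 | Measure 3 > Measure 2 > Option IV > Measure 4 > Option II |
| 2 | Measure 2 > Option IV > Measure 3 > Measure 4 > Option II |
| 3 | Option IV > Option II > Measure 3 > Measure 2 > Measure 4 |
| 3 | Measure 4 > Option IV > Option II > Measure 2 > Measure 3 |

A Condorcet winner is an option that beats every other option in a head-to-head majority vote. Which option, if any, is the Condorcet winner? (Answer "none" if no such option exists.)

Option IV

Check each pair by majority over 11 ballots:
Option II vs Measure 3: Option II wins 7–4.
Option II vs Option IV: Option IV, 10–1.
Option II vs Measure 4: Measure 4, 7–4.
Option II vs Measure 2: Option II wins 7–4.
Measure 3 vs Option IV: Option IV, 9–2.
Measure 3 vs Measure 4: 6 to 5, Measure 3.
Measure 3–Measure 2: Measure 2 7–4.
Option IV vs Measure 4: 7 to 4, Option IV.
Option IV vs Measure 2: Option IV preferred on 1+3+3 = 7 ballots; Option IV wins 7–4.
Measure 4 vs Measure 2: 5 to 6, Measure 2.
Only Option IV has no losses; Option IV is the Condorcet winner.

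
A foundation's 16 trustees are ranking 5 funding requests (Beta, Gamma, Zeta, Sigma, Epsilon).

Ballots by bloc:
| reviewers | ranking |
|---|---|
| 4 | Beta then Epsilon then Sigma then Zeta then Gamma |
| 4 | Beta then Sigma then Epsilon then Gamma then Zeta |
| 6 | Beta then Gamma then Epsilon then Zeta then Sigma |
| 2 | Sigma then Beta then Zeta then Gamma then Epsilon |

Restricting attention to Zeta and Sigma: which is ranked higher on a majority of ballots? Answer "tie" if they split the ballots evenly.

Sigma

Ballots ranking Zeta above Sigma: 6.
Ballots ranking Sigma above Zeta: 16 − 6 = 10.
Sigma wins the head-to-head 10–6.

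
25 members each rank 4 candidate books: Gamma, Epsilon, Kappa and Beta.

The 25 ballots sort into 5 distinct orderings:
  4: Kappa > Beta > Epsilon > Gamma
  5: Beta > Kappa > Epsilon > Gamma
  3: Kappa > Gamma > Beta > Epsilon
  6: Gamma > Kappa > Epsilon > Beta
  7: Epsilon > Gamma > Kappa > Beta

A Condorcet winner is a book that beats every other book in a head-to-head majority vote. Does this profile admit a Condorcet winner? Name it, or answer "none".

Pairwise majorities:
Gamma vs Epsilon: Epsilon, 16–9.
Gamma vs Kappa: Gamma wins 13–12.
Gamma vs Beta: Gamma wins 16–9.
Epsilon vs Kappa: 7 to 18, Kappa.
Epsilon vs Beta: 6+7 = 13 for Epsilon, 12 for Beta — Epsilon by 13–12.
Kappa vs Beta: Kappa, 20–5.
Every book loses at least once (Gamma loses to Epsilon; Epsilon loses to Kappa; Kappa loses to Gamma; Beta loses to Gamma). The majority relation contains the cycle Gamma beats Kappa beats Epsilon beats Gamma, so there is no Condorcet winner.

none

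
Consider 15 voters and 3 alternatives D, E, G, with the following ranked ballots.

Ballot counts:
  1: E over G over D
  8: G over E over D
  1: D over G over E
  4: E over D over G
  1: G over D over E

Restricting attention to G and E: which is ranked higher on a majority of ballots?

G

Ballots ranking G above E: 8 + 1 + 1 = 10.
Ballots ranking E above G: 15 − 10 = 5.
G wins the head-to-head 10–5.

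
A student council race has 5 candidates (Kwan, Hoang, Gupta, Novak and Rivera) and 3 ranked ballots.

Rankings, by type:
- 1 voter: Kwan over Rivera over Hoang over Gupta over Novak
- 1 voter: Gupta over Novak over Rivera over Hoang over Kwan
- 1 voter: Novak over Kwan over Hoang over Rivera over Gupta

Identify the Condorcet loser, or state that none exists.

Pairwise majorities:
Kwan vs Hoang: Kwan, 2–1.
Kwan vs Gupta: 2 to 1, Kwan.
Kwan vs Novak: Novak, 2–1.
Kwan vs Rivera: Kwan, 2–1.
Hoang vs Gupta: Hoang is ranked higher on 1+1 = 2 ballots, Gupta on 1. Hoang wins 2–1.
Hoang vs Novak: 1 to 2, Novak.
Hoang vs Rivera: 1 to 2, Rivera.
Gupta–Novak: Gupta 2–1.
Gupta–Rivera: Rivera 2–1.
Novak vs Rivera: 2 to 1, Novak.
No candidate is winless: Kwan beats Hoang; Hoang beats Gupta; Gupta beats Novak; Novak beats Kwan; Rivera beats Hoang. There is no Condorcet loser.

none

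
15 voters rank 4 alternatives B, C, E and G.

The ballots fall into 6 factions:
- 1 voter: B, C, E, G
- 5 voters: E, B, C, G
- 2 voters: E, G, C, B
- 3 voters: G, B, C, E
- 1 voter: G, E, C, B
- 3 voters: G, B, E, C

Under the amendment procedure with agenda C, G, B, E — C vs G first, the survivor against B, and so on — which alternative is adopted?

Round 1: C vs G — 6–9, G advances.
Round 2: G vs B — 9–6, G advances.
Round 3: G vs E — 7–8, E advances.
The agenda winner is E.

E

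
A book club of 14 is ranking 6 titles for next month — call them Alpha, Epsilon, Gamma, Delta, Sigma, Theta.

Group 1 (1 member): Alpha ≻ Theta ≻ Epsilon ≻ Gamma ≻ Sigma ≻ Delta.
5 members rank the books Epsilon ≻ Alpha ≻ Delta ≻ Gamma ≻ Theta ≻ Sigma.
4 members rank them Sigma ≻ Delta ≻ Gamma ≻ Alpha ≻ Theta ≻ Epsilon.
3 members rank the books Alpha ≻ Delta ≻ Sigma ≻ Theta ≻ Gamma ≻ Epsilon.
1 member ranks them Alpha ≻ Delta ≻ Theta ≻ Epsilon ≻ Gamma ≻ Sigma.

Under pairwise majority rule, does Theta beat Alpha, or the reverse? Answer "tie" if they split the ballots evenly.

No ballot ranks Theta above Alpha: 0.
Ballots ranking Alpha above Theta: 14 − 0 = 14.
Alpha wins the head-to-head 14–0.

Alpha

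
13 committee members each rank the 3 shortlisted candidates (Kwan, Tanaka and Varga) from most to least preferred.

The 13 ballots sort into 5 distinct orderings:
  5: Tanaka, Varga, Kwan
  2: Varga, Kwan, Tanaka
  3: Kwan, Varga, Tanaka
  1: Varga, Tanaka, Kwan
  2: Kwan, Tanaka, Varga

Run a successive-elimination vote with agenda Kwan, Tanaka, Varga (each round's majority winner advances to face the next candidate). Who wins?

Round 1: Kwan vs Tanaka — 7–6, Kwan advances.
Round 2: Kwan vs Varga — 5–8, Varga advances.
Varga survives the agenda.

Varga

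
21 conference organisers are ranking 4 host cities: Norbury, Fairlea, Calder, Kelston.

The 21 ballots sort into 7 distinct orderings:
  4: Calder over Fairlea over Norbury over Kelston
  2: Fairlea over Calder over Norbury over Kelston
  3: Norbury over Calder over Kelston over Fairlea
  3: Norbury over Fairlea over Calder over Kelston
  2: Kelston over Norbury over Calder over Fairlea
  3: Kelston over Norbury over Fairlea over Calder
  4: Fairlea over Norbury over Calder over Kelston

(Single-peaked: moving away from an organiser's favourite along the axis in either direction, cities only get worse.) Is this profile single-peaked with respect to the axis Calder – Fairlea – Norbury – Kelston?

no

Axis positions: Calder=1, Fairlea=2, Norbury=3, Kelston=4.
Bloc 1 (peak Calder at position 1): ranking walks positions 1-2-3-4, expanding outward from the peak — single-peaked.
Bloc 2 (peak Fairlea at position 2): ranking walks positions 2-1-3-4, expanding outward from the peak — single-peaked.
Bloc 3: ranking walks positions 3-1-4-2; Calder is ranked above Fairlea even though Fairlea lies between Calder and the peak Norbury on the axis — preferences dip and rise again. Not single-peaked.
Bloc 4 (peak Norbury at position 3): ranking walks positions 3-2-1-4, expanding outward from the peak — single-peaked.
Bloc 5: ranking walks positions 4-3-1-2; Calder is ranked above Fairlea even though Fairlea lies between Calder and the peak Kelston on the axis — preferences dip and rise again. Not single-peaked.
Bloc 6 (peak Kelston at position 4): ranking walks positions 4-3-2-1, expanding outward from the peak — single-peaked.
Bloc 7 (peak Fairlea at position 2): ranking walks positions 2-3-1-4, expanding outward from the peak — single-peaked.
Bloc 3 violates single-peakedness, so the profile is not single-peaked on this axis.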